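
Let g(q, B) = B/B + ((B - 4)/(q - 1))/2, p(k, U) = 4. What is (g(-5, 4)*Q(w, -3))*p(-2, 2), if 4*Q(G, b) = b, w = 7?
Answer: -3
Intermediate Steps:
Q(G, b) = b/4
g(q, B) = 1 + (-4 + B)/(2*(-1 + q)) (g(q, B) = 1 + ((-4 + B)/(-1 + q))*(½) = 1 + (-4 + B)/(2*(-1 + q)))
(g(-5, 4)*Q(w, -3))*p(-2, 2) = (((-3 - 5 + (½)*4)/(-1 - 5))*((¼)*(-3)))*4 = (((-3 - 5 + 2)/(-6))*(-¾))*4 = (-⅙*(-6)*(-¾))*4 = (1*(-¾))*4 = -¾*4 = -3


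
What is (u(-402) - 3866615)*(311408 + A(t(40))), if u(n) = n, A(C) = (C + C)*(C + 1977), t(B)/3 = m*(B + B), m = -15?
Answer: -46392633885136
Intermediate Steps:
t(B) = -90*B (t(B) = 3*(-15*(B + B)) = 3*(-30*B) = -90*B)
A(C) = 2*C*(1977 + C) (A(C) = (2*C)*(1977 + C) = 2*C*(1977 + C))
(u(-402) - 3866615)*(311408 + A(t(40))) = (-402 - 3866615)*(311408 + 2*(-90*40)*(1977 - 90*40)) = -3867017*(311408 + 2*(-3600)*(1977 - 3600)) = -3867017*(311408 + 2*(-3600)*(-1623)) = -3867017*(311408 + 11685600) = -3867017*11997008 = -46392633885136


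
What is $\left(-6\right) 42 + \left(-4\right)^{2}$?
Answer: $-236$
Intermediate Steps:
$\left(-6\right) 42 + \left(-4\right)^{2} = -252 + 16 = -236$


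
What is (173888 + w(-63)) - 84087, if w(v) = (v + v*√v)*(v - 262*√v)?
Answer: -946108 + 61425*I*√7 ≈ -9.4611e+5 + 1.6252e+5*I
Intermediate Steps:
w(v) = (v + v^(3/2))*(v - 262*√v)
(173888 + w(-63)) - 84087 = (173888 + ((-63)^(5/2) - (-49518)*I*√7 - 261*(-63)²)) - 84087 = (173888 + (11907*I*√7 - (-49518)*I*√7 - 261*3969)) - 84087 = (173888 + (11907*I*√7 + 49518*I*√7 - 1035909)) - 84087 = (173888 + (-1035909 + 61425*I*√7)) - 84087 = (-862021 + 61425*I*√7) - 84087 = -946108 + 61425*I*√7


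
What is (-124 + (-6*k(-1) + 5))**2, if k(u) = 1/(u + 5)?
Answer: 58081/4 ≈ 14520.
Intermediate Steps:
k(u) = 1/(5 + u)
(-124 + (-6*k(-1) + 5))**2 = (-124 + (-6/(5 - 1) + 5))**2 = (-124 + (-6/4 + 5))**2 = (-124 + (-6*1/4 + 5))**2 = (-124 + (-3/2 + 5))**2 = (-124 + 7/2)**2 = (-241/2)**2 = 58081/4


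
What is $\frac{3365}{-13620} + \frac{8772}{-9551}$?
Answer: $- \frac{30322751}{26016924} \approx -1.1655$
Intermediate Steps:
$\frac{3365}{-13620} + \frac{8772}{-9551} = 3365 \left(- \frac{1}{13620}\right) + 8772 \left(- \frac{1}{9551}\right) = - \frac{673}{2724} - \frac{8772}{9551} = - \frac{30322751}{26016924}$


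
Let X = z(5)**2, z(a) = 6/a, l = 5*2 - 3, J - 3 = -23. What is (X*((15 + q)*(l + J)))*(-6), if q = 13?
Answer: 78624/25 ≈ 3145.0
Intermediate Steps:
J = -20 (J = 3 - 23 = -20)
l = 7 (l = 10 - 3 = 7)
X = 36/25 (X = (6/5)**2 = 36/25 ≈ 1.4400)
(X*((15 + q)*(l + J)))*(-6) = (36*((15 + 13)*(7 - 20))/25)*(-6) = (36*(28*(-13))/25)*(-6) = ((36/25)*(-364))*(-6) = -13104/25*(-6) = 78624/25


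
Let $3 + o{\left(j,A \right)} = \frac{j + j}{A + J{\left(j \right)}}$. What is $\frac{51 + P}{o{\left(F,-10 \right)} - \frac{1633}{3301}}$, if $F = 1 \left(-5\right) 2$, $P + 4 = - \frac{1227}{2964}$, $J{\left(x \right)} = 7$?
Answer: $\frac{455805381}{31035056} \approx 14.687$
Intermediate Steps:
$P = - \frac{4361}{988}$ ($P = -4 - \frac{1227}{2964} = -4 - \frac{409}{988} = - \frac{4361}{988} \approx -4.414$)
$F = -10$ ($F = \left(-5\right) 2 = -10$)
$o{\left(j,A \right)} = -3 + \frac{2 j}{7 + A}$ ($o{\left(j,A \right)} = -3 + \frac{j + j}{A + 7} = -3 + \frac{2 j}{7 + A}$)
$\frac{51 + P}{o{\left(F,-10 \right)} - \frac{1633}{3301}} = \frac{51 - \frac{4361}{988}}{\frac{-21 - -30 + 2 \left(-10\right)}{7 - 10} - \frac{1633}{3301}} = \frac{46027}{988 \left(\frac{-21 + 30 - 20}{-3} - \frac{1633}{3301}\right)} = \frac{46027}{988 \left(\left(- \frac{1}{3}\right) \left(-11\right) - \frac{1633}{3301}\right)} = \frac{46027}{988 \left(\frac{11}{3} - \frac{1633}{3301}\right)} = \frac{46027}{988 \cdot \frac{31412}{9903}} = \frac{46027}{988} \cdot \frac{9903}{31412} = \frac{455805381}{31035056}$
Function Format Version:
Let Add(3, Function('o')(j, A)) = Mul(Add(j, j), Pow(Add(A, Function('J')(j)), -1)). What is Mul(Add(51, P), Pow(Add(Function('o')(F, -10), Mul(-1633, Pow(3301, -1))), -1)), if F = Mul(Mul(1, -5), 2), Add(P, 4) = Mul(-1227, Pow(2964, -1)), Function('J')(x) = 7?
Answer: Rational(455805381, 31035056) ≈ 14.687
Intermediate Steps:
P = Rational(-4361, 988) (P = Add(-4, Mul(-1227, Pow(2964, -1))) = Add(-4, Mul(-1227, Rational(1, 2964))) = Add(-4, Rational(-409, 988)) = Rational(-4361, 988) ≈ -4.4140)
F = -10 (F = Mul(-5, 2) = -10)
Function('o')(j, A) = Add(-3, Mul(2, j, Pow(Add(7, A), -1))) (Function('o')(j, A) = Add(-3, Mul(Add(j, j), Pow(Add(A, 7), -1))) = Add(-3, Mul(Mul(2, j), Pow(Add(7, A), -1))) = Add(-3, Mul(2, j, Pow(Add(7, A), -1))))
Mul(Add(51, P), Pow(Add(Function('o')(F, -10), Mul(-1633, Pow(3301, -1))), -1)) = Mul(Add(51, Rational(-4361, 988)), Pow(Add(Mul(Pow(Add(7, -10), -1), Add(-21, Mul(-3, -10), Mul(2, -10))), Mul(-1633, Pow(3301, -1))), -1)) = Mul(Rational(46027, 988), Pow(Add(Mul(Pow(-3, -1), Add(-21, 30, -20)), Mul(-1633, Rational(1, 3301))), -1)) = Mul(Rational(46027, 988), Pow(Add(Mul(Rational(-1, 3), -11), Rational(-1633, 3301)), -1)) = Mul(Rational(46027, 988), Pow(Add(Rational(11, 3), Rational(-1633, 3301)), -1)) = Mul(Rational(46027, 988), Pow(Rational(31412, 9903), -1)) = Mul(Rational(46027, 988), Rational(9903, 31412)) = Rational(455805381, 31035056)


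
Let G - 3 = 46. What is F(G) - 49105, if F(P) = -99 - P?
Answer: -49253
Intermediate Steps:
G = 49 (G = 3 + 46 = 49)
F(G) - 49105 = (-99 - 1*49) - 49105 = (-99 - 49) - 49105 = -148 - 49105 = -49253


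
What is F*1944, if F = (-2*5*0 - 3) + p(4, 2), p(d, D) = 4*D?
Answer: 9720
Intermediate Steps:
F = 5 (F = (-2*5*0 - 3) + 4*2 = (-10*0 - 3) + 8 = (0 - 3) + 8 = -3 + 8 = 5)
F*1944 = 5*1944 = 9720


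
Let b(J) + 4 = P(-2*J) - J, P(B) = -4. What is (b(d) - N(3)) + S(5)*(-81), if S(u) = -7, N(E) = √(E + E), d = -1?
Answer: 560 - √6 ≈ 557.55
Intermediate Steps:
N(E) = √2*√E (N(E) = √(2*E) = √2*√E)
b(J) = -8 - J (b(J) = -4 + (-4 - J) = -8 - J)
(b(d) - N(3)) + S(5)*(-81) = ((-8 - 1*(-1)) - √2*√3) - 7*(-81) = ((-8 + 1) - √6) + 567 = (-7 - √6) + 567 = 560 - √6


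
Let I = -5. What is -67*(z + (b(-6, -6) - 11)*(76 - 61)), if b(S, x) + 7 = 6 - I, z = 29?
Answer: 5092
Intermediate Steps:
b(S, x) = 4 (b(S, x) = -7 + (6 - 1*(-5)) = -7 + (6 + 5) = -7 + 11 = 4)
-67*(z + (b(-6, -6) - 11)*(76 - 61)) = -67*(29 + (4 - 11)*(76 - 61)) = -67*(29 - 7*15) = -67*(29 - 105) = -67*(-76) = 5092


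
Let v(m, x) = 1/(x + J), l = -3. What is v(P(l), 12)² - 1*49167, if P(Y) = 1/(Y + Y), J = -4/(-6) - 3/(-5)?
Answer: -1947062142/39601 ≈ -49167.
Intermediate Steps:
J = 19/15 (J = -4*(-⅙) - 3*(-⅕) = ⅔ + ⅗ = 19/15 ≈ 1.2667)
P(Y) = 1/(2*Y)
v(m, x) = 1/(19/15 + x) (v(m, x) = 1/(x + 19/15) = 1/(19/15 + x))
v(P(l), 12)² - 1*49167 = (15/(19 + 15*12))² - 1*49167 = (15/(19 + 180))² - 49167 = (15/199)² - 49167 = 225/39601 - 49167 = -1947062142/39601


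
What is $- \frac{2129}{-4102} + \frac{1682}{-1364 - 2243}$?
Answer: $\frac{779739}{14795914} \approx 0.0527$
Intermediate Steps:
$- \frac{2129}{-4102} + \frac{1682}{-1364 - 2243} = \left(-2129\right) \left(- \frac{1}{4102}\right) + \frac{1682}{-1364 - 2243} = \frac{2129}{4102} + \frac{1682}{-3607} = \frac{2129}{4102} + 1682 \left(- \frac{1}{3607}\right) = \frac{2129}{4102} - \frac{1682}{3607} = \frac{779739}{14795914}$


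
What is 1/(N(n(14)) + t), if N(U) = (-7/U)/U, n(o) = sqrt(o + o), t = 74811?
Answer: 4/299243 ≈ 1.3367e-5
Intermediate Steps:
n(o) = sqrt(2)*sqrt(o) (n(o) = sqrt(2*o) = sqrt(2)*sqrt(o))
N(U) = -7/U**2
1/(N(n(14)) + t) = 1/(-7/(sqrt(2)*sqrt(14))**2 + 74811) = 1/(-7/(2*sqrt(7))**2 + 74811) = 1/(-7*1/28 + 74811) = 1/(-1/4 + 74811) = 1/(299243/4) = 4/299243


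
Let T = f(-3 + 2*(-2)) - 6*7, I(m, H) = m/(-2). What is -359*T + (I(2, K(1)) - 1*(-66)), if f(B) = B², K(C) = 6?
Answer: -2448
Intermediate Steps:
I(m, H) = -m/2 (I(m, H) = m*(-½) = -m/2)
T = 7 (T = (-3 + 2*(-2))² - 6*7 = (-3 - 4)² - 42 = (-7)² - 42 = 49 - 42 = 7)
-359*T + (I(2, K(1)) - 1*(-66)) = -359*7 + (-½*2 - 1*(-66)) = -2513 + (-1 + 66) = -2513 + 65 = -2448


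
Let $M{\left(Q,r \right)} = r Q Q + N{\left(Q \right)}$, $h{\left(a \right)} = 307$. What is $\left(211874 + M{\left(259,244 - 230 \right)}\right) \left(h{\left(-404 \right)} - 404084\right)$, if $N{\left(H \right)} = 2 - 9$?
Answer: $-464747730777$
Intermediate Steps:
$N{\left(H \right)} = -7$
$M{\left(Q,r \right)} = -7 + r Q^{2}$ ($M{\left(Q,r \right)} = r Q Q - 7 = Q r Q - 7 = r Q^{2} - 7 = -7 + r Q^{2}$)
$\left(211874 + M{\left(259,244 - 230 \right)}\right) \left(h{\left(-404 \right)} - 404084\right) = \left(211874 - \left(7 - \left(244 - 230\right) 259^{2}\right)\right) \left(307 - 404084\right) = \left(211874 + \left(-7 + 14 \cdot 67081\right)\right) \left(-403777\right) = \left(211874 + \left(-7 + 939134\right)\right) \left(-403777\right) = \left(211874 + 939127\right) \left(-403777\right) = 1151001 \left(-403777\right) = -464747730777$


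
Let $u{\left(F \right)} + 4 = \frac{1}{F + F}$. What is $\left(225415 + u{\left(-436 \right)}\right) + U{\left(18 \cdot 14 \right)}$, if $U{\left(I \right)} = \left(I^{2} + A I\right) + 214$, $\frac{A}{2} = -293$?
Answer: $\frac{123350503}{872} \approx 1.4146 \cdot 10^{5}$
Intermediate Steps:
$A = -586$ ($A = 2 \left(-293\right) = -586$)
$U{\left(I \right)} = 214 + I^{2} - 586 I$ ($U{\left(I \right)} = \left(I^{2} - 586 I\right) + 214 = 214 + I^{2} - 586 I$)
$u{\left(F \right)} = -4 + \frac{1}{2 F}$ ($u{\left(F \right)} = -4 + \frac{1}{F + F} = -4 + \frac{1}{2 F}$)
$\left(225415 + u{\left(-436 \right)}\right) + U{\left(18 \cdot 14 \right)} = \left(225415 - \left(4 - \frac{1}{2 \left(-436\right)}\right)\right) + \left(214 + \left(18 \cdot 14\right)^{2} - 586 \cdot 18 \cdot 14\right) = \left(225415 + \left(-4 + \frac{1}{2} \left(- \frac{1}{436}\right)\right)\right) + \left(214 + 252^{2} - 147672\right) = \left(225415 - \frac{3489}{872}\right) + \left(214 + 63504 - 147672\right) = \left(225415 - \frac{3489}{872}\right) - 83954 = \frac{196558391}{872} - 83954 = \frac{123350503}{872}$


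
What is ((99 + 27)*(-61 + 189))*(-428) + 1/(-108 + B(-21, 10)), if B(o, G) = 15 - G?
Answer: -710986753/103 ≈ -6.9028e+6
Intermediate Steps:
((99 + 27)*(-61 + 189))*(-428) + 1/(-108 + B(-21, 10)) = ((99 + 27)*(-61 + 189))*(-428) + 1/(-108 + (15 - 1*10)) = (126*128)*(-428) + 1/(-108 + (15 - 10)) = 16128*(-428) + 1/(-108 + 5) = -6902784 + 1/(-103) = -6902784 - 1/103 = -710986753/103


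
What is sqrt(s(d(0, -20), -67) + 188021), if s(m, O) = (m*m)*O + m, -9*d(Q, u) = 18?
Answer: sqrt(187751) ≈ 433.30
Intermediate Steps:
d(Q, u) = -2 (d(Q, u) = -1/9*18 = -2)
s(m, O) = m + O*m**2 (s(m, O) = m**2*O + m = O*m**2 + m = m + O*m**2)
sqrt(s(d(0, -20), -67) + 188021) = sqrt(-2*(1 - 67*(-2)) + 188021) = sqrt(-2*(1 + 134) + 188021) = sqrt(-2*135 + 188021) = sqrt(-270 + 188021) = sqrt(187751)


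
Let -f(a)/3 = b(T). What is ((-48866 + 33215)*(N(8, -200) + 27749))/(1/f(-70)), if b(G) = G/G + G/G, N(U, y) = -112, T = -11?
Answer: 2595280122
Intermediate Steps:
b(G) = 2 (b(G) = 1 + 1 = 2)
f(a) = -6 (f(a) = -3*2 = -6)
((-48866 + 33215)*(N(8, -200) + 27749))/(1/f(-70)) = ((-48866 + 33215)*(-112 + 27749))/(1/(-6)) = (-15651*27637)/(-⅙) = -432546687*(-6) = 2595280122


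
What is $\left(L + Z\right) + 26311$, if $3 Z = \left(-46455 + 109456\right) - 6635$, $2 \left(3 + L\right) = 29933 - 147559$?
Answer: $- \frac{41149}{3} \approx -13716.0$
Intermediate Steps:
$L = -58816$ ($L = -3 + \frac{29933 - 147559}{2} = -3 + \frac{1}{2} \left(-117626\right) = -3 - 58813 = -58816$)
$Z = \frac{56366}{3}$ ($Z = \frac{\left(-46455 + 109456\right) - 6635}{3} = \frac{63001 - 6635}{3} = \frac{1}{3} \cdot 56366 = \frac{56366}{3} \approx 18789.0$)
$\left(L + Z\right) + 26311 = \left(-58816 + \frac{56366}{3}\right) + 26311 = - \frac{120082}{3} + 26311 = - \frac{41149}{3}$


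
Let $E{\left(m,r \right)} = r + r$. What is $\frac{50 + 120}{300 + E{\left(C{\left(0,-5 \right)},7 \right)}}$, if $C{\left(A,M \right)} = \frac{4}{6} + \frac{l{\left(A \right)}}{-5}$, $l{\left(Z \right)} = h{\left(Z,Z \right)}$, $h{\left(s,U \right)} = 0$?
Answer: $\frac{85}{157} \approx 0.5414$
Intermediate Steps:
$l{\left(Z \right)} = 0$
$C{\left(A,M \right)} = \frac{2}{3}$ ($C{\left(A,M \right)} = \frac{4}{6} + \frac{0}{-5} = 4 \cdot \frac{1}{6} + 0 \left(- \frac{1}{5}\right) = \frac{2}{3} + 0 = \frac{2}{3}$)
$E{\left(m,r \right)} = 2 r$
$\frac{50 + 120}{300 + E{\left(C{\left(0,-5 \right)},7 \right)}} = \frac{50 + 120}{300 + 2 \cdot 7} = \frac{170}{300 + 14} = \frac{170}{314} = 170 \cdot \frac{1}{314} = \frac{85}{157}$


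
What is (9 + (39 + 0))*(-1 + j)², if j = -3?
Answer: 768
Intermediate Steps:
(9 + (39 + 0))*(-1 + j)² = (9 + (39 + 0))*(-1 - 3)² = (9 + 39)*(-4)² = 48*16 = 768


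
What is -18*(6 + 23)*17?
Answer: -8874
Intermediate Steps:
-18*(6 + 23)*17 = -522*17 = -18*493 = -8874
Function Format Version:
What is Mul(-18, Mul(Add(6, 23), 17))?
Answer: -8874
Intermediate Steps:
Mul(-18, Mul(Add(6, 23), 17)) = Mul(-18, Mul(29, 17)) = Mul(-18, 493) = -8874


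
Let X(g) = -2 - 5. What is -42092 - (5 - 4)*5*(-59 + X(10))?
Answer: -41762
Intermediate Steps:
X(g) = -7
-42092 - (5 - 4)*5*(-59 + X(10)) = -42092 - (5 - 4)*5*(-59 - 7) = -42092 - 1*5*(-66) = -42092 - 5*(-66) = -42092 - 1*(-330) = -42092 + 330 = -41762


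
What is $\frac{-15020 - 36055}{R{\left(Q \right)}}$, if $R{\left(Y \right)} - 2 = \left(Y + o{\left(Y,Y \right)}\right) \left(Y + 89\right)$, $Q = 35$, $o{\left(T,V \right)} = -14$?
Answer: $- \frac{51075}{2606} \approx -19.599$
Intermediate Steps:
$R{\left(Y \right)} = 2 + \left(-14 + Y\right) \left(89 + Y\right)$ ($R{\left(Y \right)} = 2 + \left(Y - 14\right) \left(Y + 89\right) = 2 + \left(-14 + Y\right) \left(89 + Y\right)$)
$\frac{-15020 - 36055}{R{\left(Q \right)}} = \frac{-15020 - 36055}{-1244 + 35^{2} + 75 \cdot 35} = \frac{-15020 - 36055}{-1244 + 1225 + 2625} = - \frac{51075}{2606}$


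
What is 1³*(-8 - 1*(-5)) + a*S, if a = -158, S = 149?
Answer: -23545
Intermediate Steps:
1³*(-8 - 1*(-5)) + a*S = 1³*(-8 - 1*(-5)) - 158*149 = 1*(-8 + 5) - 23542 = 1*(-3) - 23542 = -3 - 23542 = -23545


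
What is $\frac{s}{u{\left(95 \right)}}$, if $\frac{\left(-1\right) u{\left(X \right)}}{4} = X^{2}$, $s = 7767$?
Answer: $- \frac{7767}{36100} \approx -0.21515$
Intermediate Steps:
$u{\left(X \right)} = - 4 X^{2}$
$\frac{s}{u{\left(95 \right)}} = \frac{7767}{\left(-4\right) 95^{2}} = \frac{7767}{\left(-4\right) 9025} = \frac{7767}{-36100} = 7767 \left(- \frac{1}{36100}\right) = - \frac{7767}{36100}$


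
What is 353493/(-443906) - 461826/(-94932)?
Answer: 2381243540/585290061 ≈ 4.0685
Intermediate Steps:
353493/(-443906) - 461826/(-94932) = 353493*(-1/443906) - 461826*(-1/94932) = -353493/443906 + 25657/5274 = 2381243540/585290061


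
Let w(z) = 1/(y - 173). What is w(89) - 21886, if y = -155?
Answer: -7178609/328 ≈ -21886.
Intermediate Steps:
w(z) = -1/328 (w(z) = 1/(-155 - 173) = 1/(-328) = -1/328)
w(89) - 21886 = -1/328 - 21886 = -7178609/328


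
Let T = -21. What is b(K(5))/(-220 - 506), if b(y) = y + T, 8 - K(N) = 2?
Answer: 5/242 ≈ 0.020661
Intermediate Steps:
K(N) = 6 (K(N) = 8 - 1*2 = 8 - 2 = 6)
b(y) = -21 + y (b(y) = y - 21 = -21 + y)
b(K(5))/(-220 - 506) = (-21 + 6)/(-220 - 506) = -15/(-726) = -1/726*(-15) = 5/242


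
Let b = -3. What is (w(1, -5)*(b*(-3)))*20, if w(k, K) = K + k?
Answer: -720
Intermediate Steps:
(w(1, -5)*(b*(-3)))*20 = ((-5 + 1)*(-3*(-3)))*20 = -4*9*20 = -36*20 = -720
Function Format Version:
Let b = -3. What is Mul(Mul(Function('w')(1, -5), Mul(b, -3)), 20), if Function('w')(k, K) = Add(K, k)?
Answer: -720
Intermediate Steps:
Mul(Mul(Function('w')(1, -5), Mul(b, -3)), 20) = Mul(Mul(Add(-5, 1), Mul(-3, -3)), 20) = Mul(Mul(-4, 9), 20) = Mul(-36, 20) = -720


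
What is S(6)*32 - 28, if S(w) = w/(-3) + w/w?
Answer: -60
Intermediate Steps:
S(w) = 1 - w/3 (S(w) = w*(-⅓) + 1 = -w/3 + 1 = 1 - w/3)
S(6)*32 - 28 = (1 - ⅓*6)*32 - 28 = (1 - 2)*32 - 28 = -1*32 - 28 = -32 - 28 = -60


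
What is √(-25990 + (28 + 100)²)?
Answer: I*√9606 ≈ 98.01*I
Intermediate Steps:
√(-25990 + (28 + 100)²) = √(-25990 + 128²) = √(-25990 + 16384) = √(-9606) = I*√9606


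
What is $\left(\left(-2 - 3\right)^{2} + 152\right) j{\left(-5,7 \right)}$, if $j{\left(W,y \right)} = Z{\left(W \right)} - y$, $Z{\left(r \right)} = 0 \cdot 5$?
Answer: $-1239$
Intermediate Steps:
$Z{\left(r \right)} = 0$
$j{\left(W,y \right)} = - y$ ($j{\left(W,y \right)} = 0 - y = - y$)
$\left(\left(-2 - 3\right)^{2} + 152\right) j{\left(-5,7 \right)} = \left(\left(-2 - 3\right)^{2} + 152\right) \left(\left(-1\right) 7\right) = \left(\left(-5\right)^{2} + 152\right) \left(-7\right) = \left(25 + 152\right) \left(-7\right) = 177 \left(-7\right) = -1239$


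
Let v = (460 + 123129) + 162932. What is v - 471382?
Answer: -184861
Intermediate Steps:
v = 286521 (v = 123589 + 162932 = 286521)
v - 471382 = 286521 - 471382 = -184861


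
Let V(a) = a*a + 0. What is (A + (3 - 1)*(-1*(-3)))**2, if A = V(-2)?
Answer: 100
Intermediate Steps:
V(a) = a**2 (V(a) = a**2 + 0 = a**2)
A = 4 (A = (-2)**2 = 4)
(A + (3 - 1)*(-1*(-3)))**2 = (4 + (3 - 1)*(-1*(-3)))**2 = (4 + 2*3)**2 = (4 + 6)**2 = 10**2 = 100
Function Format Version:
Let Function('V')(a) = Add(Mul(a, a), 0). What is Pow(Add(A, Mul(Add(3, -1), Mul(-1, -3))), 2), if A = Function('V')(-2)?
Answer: 100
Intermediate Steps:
Function('V')(a) = Pow(a, 2) (Function('V')(a) = Add(Pow(a, 2), 0) = Pow(a, 2))
A = 4 (A = Pow(-2, 2) = 4)
Pow(Add(A, Mul(Add(3, -1), Mul(-1, -3))), 2) = Pow(Add(4, Mul(Add(3, -1), Mul(-1, -3))), 2) = Pow(Add(4, Mul(2, 3)), 2) = Pow(Add(4, 6), 2) = Pow(10, 2) = 100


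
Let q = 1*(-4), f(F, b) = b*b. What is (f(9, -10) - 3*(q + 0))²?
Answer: 12544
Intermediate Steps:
f(F, b) = b²
q = -4
(f(9, -10) - 3*(q + 0))² = ((-10)² - 3*(-4 + 0))² = (100 - 3*(-4))² = (100 + 12)² = 112² = 12544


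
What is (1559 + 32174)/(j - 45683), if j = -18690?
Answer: -33733/64373 ≈ -0.52402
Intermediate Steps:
(1559 + 32174)/(j - 45683) = (1559 + 32174)/(-18690 - 45683) = 33733/(-64373) = 33733*(-1/64373) = -33733/64373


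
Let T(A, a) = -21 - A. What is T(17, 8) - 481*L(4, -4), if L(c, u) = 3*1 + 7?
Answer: -4848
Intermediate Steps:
L(c, u) = 10 (L(c, u) = 3 + 7 = 10)
T(17, 8) - 481*L(4, -4) = (-21 - 1*17) - 481*10 = (-21 - 17) - 4810 = -38 - 4810 = -4848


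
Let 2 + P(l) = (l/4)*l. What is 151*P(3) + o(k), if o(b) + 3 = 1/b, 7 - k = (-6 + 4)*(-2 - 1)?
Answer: 143/4 ≈ 35.750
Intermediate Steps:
k = 1 (k = 7 - (-6 + 4)*(-2 - 1) = 7 - (-2)*(-3) = 7 - 1*6 = 7 - 6 = 1)
P(l) = -2 + l²/4 (P(l) = -2 + (l/4)*l = -2 + l²/4)
o(b) = -3 + 1/b
151*P(3) + o(k) = 151*(-2 + (¼)*3²) + (-3 + 1/1) = 151*(-2 + (¼)*9) + (-3 + 1) = 151*(-2 + 9/4) - 2 = 151*(¼) - 2 = 151/4 - 2 = 143/4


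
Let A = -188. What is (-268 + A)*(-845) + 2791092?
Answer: 3176412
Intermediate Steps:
(-268 + A)*(-845) + 2791092 = (-268 - 188)*(-845) + 2791092 = -456*(-845) + 2791092 = 385320 + 2791092 = 3176412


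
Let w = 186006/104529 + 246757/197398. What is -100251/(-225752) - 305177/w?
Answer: -473848794970731295759/4703954905435144 ≈ -1.0073e+5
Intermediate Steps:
w = 20836824947/6877938514 (w = 186006*(1/104529) + 246757*(1/197398) = 62002/34843 + 246757/197398 = 20836824947/6877938514 ≈ 3.0295)
-100251/(-225752) - 305177/w = -100251/(-225752) - 305177/20836824947/6877938514 = -100251*(-1/225752) - 305177*6877938514/20836824947 = 100251/225752 - 2098988641886978/20836824947 = -473848794970731295759/4703954905435144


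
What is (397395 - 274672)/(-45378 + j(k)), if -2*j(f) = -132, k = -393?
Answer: -122723/45312 ≈ -2.7084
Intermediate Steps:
j(f) = 66 (j(f) = -½*(-132) = 66)
(397395 - 274672)/(-45378 + j(k)) = (397395 - 274672)/(-45378 + 66) = 122723/(-45312) = 122723*(-1/45312) = -122723/45312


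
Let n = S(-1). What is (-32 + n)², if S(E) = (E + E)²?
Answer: 784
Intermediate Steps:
S(E) = 4*E² (S(E) = (2*E)² = 4*E²)
n = 4 (n = 4*(-1)² = 4*1 = 4)
(-32 + n)² = (-32 + 4)² = (-28)² = 784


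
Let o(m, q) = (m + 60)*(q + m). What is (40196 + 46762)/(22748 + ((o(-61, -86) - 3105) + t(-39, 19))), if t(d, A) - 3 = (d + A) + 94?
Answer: 86958/19867 ≈ 4.3770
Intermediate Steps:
o(m, q) = (60 + m)*(m + q)
t(d, A) = 97 + A + d (t(d, A) = 3 + ((d + A) + 94) = 3 + ((A + d) + 94) = 3 + (94 + A + d) = 97 + A + d)
(40196 + 46762)/(22748 + ((o(-61, -86) - 3105) + t(-39, 19))) = (40196 + 46762)/(22748 + ((((-61)**2 + 60*(-61) + 60*(-86) - 61*(-86)) - 3105) + (97 + 19 - 39))) = 86958/(22748 + (((3721 - 3660 - 5160 + 5246) - 3105) + 77)) = 86958/(22748 + ((147 - 3105) + 77)) = 86958/(22748 + (-2958 + 77)) = 86958/(22748 - 2881) = 86958/19867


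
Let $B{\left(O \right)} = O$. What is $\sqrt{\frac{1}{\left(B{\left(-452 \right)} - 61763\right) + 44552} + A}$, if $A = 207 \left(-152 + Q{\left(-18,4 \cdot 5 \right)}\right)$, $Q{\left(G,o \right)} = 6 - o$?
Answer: $\frac{i \sqrt{10720310691641}}{17663} \approx 185.37 i$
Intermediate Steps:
$A = -34362$ ($A = 207 \left(-152 + \left(6 - 4 \cdot 5\right)\right) = 207 \left(-152 + \left(6 - 20\right)\right) = 207 \left(-152 - 14\right) = 207 \left(-166\right) = -34362$)
$\sqrt{\frac{1}{\left(B{\left(-452 \right)} - 61763\right) + 44552} + A} = \sqrt{\frac{1}{\left(-452 - 61763\right) + 44552} - 34362} = \sqrt{\frac{1}{-62215 + 44552} - 34362} = \sqrt{\frac{1}{-17663} - 34362} = \sqrt{- \frac{1}{17663} - 34362} = \sqrt{- \frac{606936007}{17663}} = \frac{i \sqrt{10720310691641}}{17663}$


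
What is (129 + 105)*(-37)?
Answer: -8658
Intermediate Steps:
(129 + 105)*(-37) = 234*(-37) = -8658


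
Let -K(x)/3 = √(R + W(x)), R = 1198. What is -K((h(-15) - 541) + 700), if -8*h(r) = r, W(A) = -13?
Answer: 3*√1185 ≈ 103.27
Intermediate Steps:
h(r) = -r/8
K(x) = -3*√1185 (K(x) = -3*√(1198 - 13) = -3*√1185)
-K((h(-15) - 541) + 700) = -(-3)*√1185 = 3*√1185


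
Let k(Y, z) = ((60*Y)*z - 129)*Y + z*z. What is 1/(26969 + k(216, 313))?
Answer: 1/876296754 ≈ 1.1412e-9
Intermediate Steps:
k(Y, z) = z**2 + Y*(-129 + 60*Y*z) (k(Y, z) = (60*Y*z - 129)*Y + z**2 = (-129 + 60*Y*z)*Y + z**2 = Y*(-129 + 60*Y*z) + z**2 = z**2 + Y*(-129 + 60*Y*z))
1/(26969 + k(216, 313)) = 1/(26969 + (313**2 - 129*216 + 60*313*216**2)) = 1/(26969 + (97969 - 27864 + 60*313*46656)) = 1/(26969 + (97969 - 27864 + 876199680)) = 1/(26969 + 876269785) = 1/876296754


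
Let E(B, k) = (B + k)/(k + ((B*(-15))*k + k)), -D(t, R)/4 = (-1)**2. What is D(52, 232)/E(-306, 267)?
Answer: 1634752/13 ≈ 1.2575e+5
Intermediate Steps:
D(t, R) = -4 (D(t, R) = -4*(-1)**2 = -4*1 = -4)
E(B, k) = (B + k)/(2*k - 15*B*k) (E(B, k) = (B + k)/(k + ((-15*B)*k + k)) = (B + k)/(k + (-15*B*k + k)) = (B + k)/(k + (k - 15*B*k)) = (B + k)/(2*k - 15*B*k))
D(52, 232)/E(-306, 267) = -4*267*(-2 + 15*(-306))/(-1*(-306) - 1*267) = -4*267*(-2 - 4590)/(306 - 267) = -4/((1/267)*39/(-4592)) = -4/((1/267)*(-1/4592)*39) = -4/(-13/408688) = -4*(-408688/13) = 1634752/13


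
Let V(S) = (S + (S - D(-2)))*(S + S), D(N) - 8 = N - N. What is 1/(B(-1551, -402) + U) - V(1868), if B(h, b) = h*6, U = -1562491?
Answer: -21891686830977/1571797 ≈ -1.3928e+7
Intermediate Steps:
D(N) = 8 (D(N) = 8 + (N - N) = 8 + 0 = 8)
B(h, b) = 6*h
V(S) = 2*S*(-8 + 2*S) (V(S) = (S + (S - 1*8))*(S + S) = (S + (S - 8))*(2*S) = (S + (-8 + S))*(2*S) = (-8 + 2*S)*(2*S) = 2*S*(-8 + 2*S))
1/(B(-1551, -402) + U) - V(1868) = 1/(6*(-1551) - 1562491) - 4*1868*(-4 + 1868) = 1/(-9306 - 1562491) - 4*1868*1864 = 1/(-1571797) - 1*13927808 = -1/1571797 - 13927808 = -21891686830977/1571797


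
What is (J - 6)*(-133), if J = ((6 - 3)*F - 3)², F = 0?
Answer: -399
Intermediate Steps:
J = 9 (J = ((6 - 3)*0 - 3)² = (3*0 - 3)² = (0 - 3)² = (-3)² = 9)
(J - 6)*(-133) = (9 - 6)*(-133) = 3*(-133) = -399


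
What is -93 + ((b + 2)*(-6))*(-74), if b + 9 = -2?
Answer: -4089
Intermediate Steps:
b = -11 (b = -9 - 2 = -11)
-93 + ((b + 2)*(-6))*(-74) = -93 + ((-11 + 2)*(-6))*(-74) = -93 - 9*(-6)*(-74) = -93 + 54*(-74) = -93 - 3996 = -4089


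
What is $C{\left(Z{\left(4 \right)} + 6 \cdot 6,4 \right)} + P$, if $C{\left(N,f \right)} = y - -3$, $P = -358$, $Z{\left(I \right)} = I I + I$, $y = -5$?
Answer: $-360$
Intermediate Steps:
$Z{\left(I \right)} = I + I^{2}$ ($Z{\left(I \right)} = I^{2} + I = I + I^{2}$)
$C{\left(N,f \right)} = -2$ ($C{\left(N,f \right)} = -5 - -3 = -5 + 3 = -2$)
$C{\left(Z{\left(4 \right)} + 6 \cdot 6,4 \right)} + P = -2 - 358 = -360$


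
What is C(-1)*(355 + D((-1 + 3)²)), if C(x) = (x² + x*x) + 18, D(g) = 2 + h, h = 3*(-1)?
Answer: 7080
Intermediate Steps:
h = -3
D(g) = -1 (D(g) = 2 - 3 = -1)
C(x) = 18 + 2*x² (C(x) = (x² + x²) + 18 = 2*x² + 18 = 18 + 2*x²)
C(-1)*(355 + D((-1 + 3)²)) = (18 + 2*(-1)²)*(355 - 1) = (18 + 2*1)*354 = (18 + 2)*354 = 20*354 = 7080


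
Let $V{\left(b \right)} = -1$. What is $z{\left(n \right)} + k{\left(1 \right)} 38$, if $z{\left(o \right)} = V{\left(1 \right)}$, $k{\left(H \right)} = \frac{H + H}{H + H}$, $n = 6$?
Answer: $37$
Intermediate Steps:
$k{\left(H \right)} = 1$ ($k{\left(H \right)} = \frac{2 H}{2 H} = 2 H \frac{1}{2 H} = 1$)
$z{\left(o \right)} = -1$
$z{\left(n \right)} + k{\left(1 \right)} 38 = -1 + 1 \cdot 38 = -1 + 38 = 37$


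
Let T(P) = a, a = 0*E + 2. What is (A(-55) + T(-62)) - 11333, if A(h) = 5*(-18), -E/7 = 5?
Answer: -11421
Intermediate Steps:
E = -35 (E = -7*5 = -35)
A(h) = -90
a = 2 (a = 0*(-35) + 2 = 0 + 2 = 2)
T(P) = 2
(A(-55) + T(-62)) - 11333 = (-90 + 2) - 11333 = -88 - 11333 = -11421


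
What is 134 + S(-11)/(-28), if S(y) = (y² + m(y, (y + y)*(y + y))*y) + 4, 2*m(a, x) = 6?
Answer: 915/7 ≈ 130.71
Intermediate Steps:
m(a, x) = 3 (m(a, x) = (½)*6 = 3)
S(y) = 4 + y² + 3*y (S(y) = (y² + 3*y) + 4 = 4 + y² + 3*y)
134 + S(-11)/(-28) = 134 + (4 + (-11)² + 3*(-11))/(-28) = 134 + (4 + 121 - 33)*(-1/28) = 134 + 92*(-1/28) = 134 - 23/7 = 915/7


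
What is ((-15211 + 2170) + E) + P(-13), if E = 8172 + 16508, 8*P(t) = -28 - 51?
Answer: 93033/8 ≈ 11629.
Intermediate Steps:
P(t) = -79/8 (P(t) = (-28 - 51)/8 = (1/8)*(-79) = -79/8)
E = 24680
((-15211 + 2170) + E) + P(-13) = ((-15211 + 2170) + 24680) - 79/8 = (-13041 + 24680) - 79/8 = 11639 - 79/8 = 93033/8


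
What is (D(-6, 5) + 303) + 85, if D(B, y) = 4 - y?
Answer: 387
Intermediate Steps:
(D(-6, 5) + 303) + 85 = ((4 - 1*5) + 303) + 85 = ((4 - 5) + 303) + 85 = (-1 + 303) + 85 = 302 + 85 = 387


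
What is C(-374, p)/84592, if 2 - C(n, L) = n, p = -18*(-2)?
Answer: 47/10574 ≈ 0.0044449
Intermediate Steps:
p = 36
C(n, L) = 2 - n
C(-374, p)/84592 = (2 - 1*(-374))/84592 = (2 + 374)*(1/84592) = 376*(1/84592) = 47/10574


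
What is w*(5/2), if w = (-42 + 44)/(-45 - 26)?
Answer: -5/71 ≈ -0.070423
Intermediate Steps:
w = -2/71 (w = 2/(-71) = 2*(-1/71) = -2/71 ≈ -0.028169)
w*(5/2) = -10/(71*2) = -2/71*5/2 = -5/71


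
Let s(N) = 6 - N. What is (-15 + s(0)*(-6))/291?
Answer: -17/97 ≈ -0.17526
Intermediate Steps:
(-15 + s(0)*(-6))/291 = (-15 + (6 - 1*0)*(-6))/291 = (-15 + (6 + 0)*(-6))*(1/291) = (-15 + 6*(-6))*(1/291) = (-15 - 36)*(1/291) = -51*1/291 = -17/97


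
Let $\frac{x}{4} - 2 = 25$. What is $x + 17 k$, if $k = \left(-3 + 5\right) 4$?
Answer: $244$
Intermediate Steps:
$x = 108$ ($x = 8 + 4 \cdot 25 = 8 + 100 = 108$)
$k = 8$ ($k = 2 \cdot 4 = 8$)
$x + 17 k = 108 + 17 \cdot 8 = 108 + 136 = 244$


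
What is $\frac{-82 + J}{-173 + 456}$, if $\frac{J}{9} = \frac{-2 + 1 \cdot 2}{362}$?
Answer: $- \frac{82}{283} \approx -0.28975$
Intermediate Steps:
$J = 0$ ($J = 9 \frac{-2 + 1 \cdot 2}{362} = 9 \left(-2 + 2\right) \frac{1}{362} = 9 \cdot 0 \cdot \frac{1}{362} = 9 \cdot 0 = 0$)
$\frac{-82 + J}{-173 + 456} = \frac{-82 + 0}{-173 + 456} = - \frac{82}{283}$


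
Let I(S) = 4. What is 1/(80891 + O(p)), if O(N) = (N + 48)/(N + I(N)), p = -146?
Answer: 71/5743310 ≈ 1.2362e-5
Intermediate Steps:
O(N) = (48 + N)/(4 + N) (O(N) = (N + 48)/(N + 4) = (48 + N)/(4 + N))
1/(80891 + O(p)) = 1/(80891 + (48 - 146)/(4 - 146)) = 1/(80891 - 98/(-142)) = 1/(80891 - 1/142*(-98)) = 1/(80891 + 49/71) = 1/(5743310/71) = 71/5743310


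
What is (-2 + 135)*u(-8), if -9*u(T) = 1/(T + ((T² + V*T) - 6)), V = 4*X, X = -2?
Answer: -7/54 ≈ -0.12963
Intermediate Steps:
V = -8 (V = 4*(-2) = -8)
u(T) = -1/(9*(-6 + T² - 7*T)) (u(T) = -1/(9*(T + ((T² - 8*T) - 6))) = -1/(9*(T + (-6 + T² - 8*T))) = -1/(9*(-6 + T² - 7*T)))
(-2 + 135)*u(-8) = (-2 + 135)*(1/(9*(6 - 1*(-8)² + 7*(-8)))) = 133*(1/(9*(6 - 1*64 - 56))) = 133*(1/(9*(6 - 64 - 56))) = 133*((⅑)/(-114)) = 133*((⅑)*(-1/114)) = 133*(-1/1026) = -7/54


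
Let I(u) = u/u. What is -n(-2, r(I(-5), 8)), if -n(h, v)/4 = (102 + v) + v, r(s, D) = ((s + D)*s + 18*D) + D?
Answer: 1696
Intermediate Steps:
I(u) = 1
r(s, D) = 19*D + s*(D + s) (r(s, D) = ((D + s)*s + 18*D) + D = (s*(D + s) + 18*D) + D = (18*D + s*(D + s)) + D = 19*D + s*(D + s))
n(h, v) = -408 - 8*v (n(h, v) = -4*((102 + v) + v) = -4*(102 + 2*v) = -408 - 8*v)
-n(-2, r(I(-5), 8)) = -(-408 - 8*(1**2 + 19*8 + 8*1)) = -(-408 - 8*(1 + 152 + 8)) = -(-408 - 8*161) = -(-408 - 1288) = -1*(-1696) = 1696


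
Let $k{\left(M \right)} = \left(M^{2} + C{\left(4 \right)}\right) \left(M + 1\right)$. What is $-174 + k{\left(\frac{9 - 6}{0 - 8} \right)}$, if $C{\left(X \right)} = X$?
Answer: $- \frac{87763}{512} \approx -171.41$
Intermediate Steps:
$k{\left(M \right)} = \left(1 + M\right) \left(4 + M^{2}\right)$ ($k{\left(M \right)} = \left(M^{2} + 4\right) \left(M + 1\right) = \left(4 + M^{2}\right) \left(1 + M\right) = \left(1 + M\right) \left(4 + M^{2}\right)$)
$-174 + k{\left(\frac{9 - 6}{0 - 8} \right)} = -174 + \left(4 + \left(\frac{9 - 6}{0 - 8}\right)^{2} + \left(\frac{9 - 6}{0 - 8}\right)^{3} + 4 \frac{9 - 6}{0 - 8}\right) = -174 + \left(4 + \left(\frac{3}{-8}\right)^{2} + \left(\frac{3}{-8}\right)^{3} + 4 \frac{3}{-8}\right) = -174 + \left(4 + \left(3 \left(- \frac{1}{8}\right)\right)^{2} + \left(3 \left(- \frac{1}{8}\right)\right)^{3} + 4 \cdot 3 \left(- \frac{1}{8}\right)\right) = -174 + \left(4 + \left(- \frac{3}{8}\right)^{2} + \left(- \frac{3}{8}\right)^{3} + 4 \left(- \frac{3}{8}\right)\right) = -174 + \left(4 + \frac{9}{64} - \frac{27}{512} - \frac{3}{2}\right) = -174 + \frac{1325}{512} = - \frac{87763}{512}$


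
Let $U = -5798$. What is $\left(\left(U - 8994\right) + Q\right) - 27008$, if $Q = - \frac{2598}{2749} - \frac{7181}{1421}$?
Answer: $- \frac{163307984527}{3906329} \approx -41806.0$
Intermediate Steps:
$Q = - \frac{23432327}{3906329}$ ($Q = \left(-2598\right) \frac{1}{2749} - \frac{7181}{1421} = - \frac{2598}{2749} - \frac{7181}{1421} = - \frac{23432327}{3906329} \approx -5.9986$)
$\left(\left(U - 8994\right) + Q\right) - 27008 = \left(\left(-5798 - 8994\right) - \frac{23432327}{3906329}\right) - 27008 = \left(-14792 - \frac{23432327}{3906329}\right) - 27008 = - \frac{57805850895}{3906329} - 27008 = - \frac{163307984527}{3906329}$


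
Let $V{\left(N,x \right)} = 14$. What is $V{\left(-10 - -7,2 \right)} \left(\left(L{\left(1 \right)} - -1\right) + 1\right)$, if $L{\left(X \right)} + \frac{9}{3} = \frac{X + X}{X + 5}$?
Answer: $- \frac{28}{3} \approx -9.3333$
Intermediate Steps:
$L{\left(X \right)} = -3 + \frac{2 X}{5 + X}$ ($L{\left(X \right)} = -3 + \frac{X + X}{X + 5} = -3 + \frac{2 X}{5 + X}$)
$V{\left(-10 - -7,2 \right)} \left(\left(L{\left(1 \right)} - -1\right) + 1\right) = 14 \left(\left(\frac{-15 - 1}{5 + 1} - -1\right) + 1\right) = 14 \left(\left(\frac{-15 - 1}{6} + 1\right) + 1\right) = 14 \left(\left(\frac{1}{6} \left(-16\right) + 1\right) + 1\right) = 14 \left(\left(- \frac{8}{3} + 1\right) + 1\right) = 14 \left(- \frac{5}{3} + 1\right) = 14 \left(- \frac{2}{3}\right) = - \frac{28}{3}$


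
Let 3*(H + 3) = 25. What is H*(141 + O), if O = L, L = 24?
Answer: 880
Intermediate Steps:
H = 16/3 (H = -3 + (⅓)*25 = -3 + 25/3 = 16/3 ≈ 5.3333)
O = 24
H*(141 + O) = 16*(141 + 24)/3 = (16/3)*165 = 880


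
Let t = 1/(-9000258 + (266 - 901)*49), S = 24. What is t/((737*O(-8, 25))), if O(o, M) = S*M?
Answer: -1/3993673140600 ≈ -2.5040e-13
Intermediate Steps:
O(o, M) = 24*M
t = -1/9031373 (t = 1/(-9000258 - 635*49) = 1/(-9000258 - 31115) = 1/(-9031373) = -1/9031373 ≈ -1.1073e-7)
t/((737*O(-8, 25))) = -1/(9031373*(737*(24*25))) = -1/(9031373*(737*600)) = -1/9031373/442200 = -1/9031373*1/442200 = -1/3993673140600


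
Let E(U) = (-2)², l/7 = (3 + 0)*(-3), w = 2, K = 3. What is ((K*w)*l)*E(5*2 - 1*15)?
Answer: -1512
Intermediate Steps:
l = -63 (l = 7*((3 + 0)*(-3)) = 7*(3*(-3)) = 7*(-9) = -63)
E(U) = 4
((K*w)*l)*E(5*2 - 1*15) = ((3*2)*(-63))*4 = (6*(-63))*4 = -378*4 = -1512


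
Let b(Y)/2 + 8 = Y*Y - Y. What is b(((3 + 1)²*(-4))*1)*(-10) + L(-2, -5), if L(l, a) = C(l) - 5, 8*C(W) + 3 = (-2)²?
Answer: -664359/8 ≈ -83045.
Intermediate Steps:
C(W) = ⅛ (C(W) = -3/8 + (⅛)*(-2)² = -3/8 + (⅛)*4 = -3/8 + ½ = ⅛)
b(Y) = -16 - 2*Y + 2*Y² (b(Y) = -16 + 2*(Y*Y - Y) = -16 + 2*(Y² - Y) = -16 + (-2*Y + 2*Y²) = -16 - 2*Y + 2*Y²)
L(l, a) = -39/8 (L(l, a) = ⅛ - 5 = -39/8)
b(((3 + 1)²*(-4))*1)*(-10) + L(-2, -5) = (-16 - 2*(3 + 1)²*(-4) + 2*(((3 + 1)²*(-4))*1)²)*(-10) - 39/8 = (-16 - 2*4²*(-4) + 2*((4²*(-4))*1)²)*(-10) - 39/8 = (-16 - 2*16*(-4) + 2*((16*(-4))*1)²)*(-10) - 39/8 = (-16 - (-128) + 2*(-64*1)²)*(-10) - 39/8 = (-16 - 2*(-64) + 2*(-64)²)*(-10) - 39/8 = (-16 + 128 + 2*4096)*(-10) - 39/8 = (-16 + 128 + 8192)*(-10) - 39/8 = 8304*(-10) - 39/8 = -83040 - 39/8 = -664359/8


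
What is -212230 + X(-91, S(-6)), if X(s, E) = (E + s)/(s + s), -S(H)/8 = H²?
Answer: -38625481/182 ≈ -2.1223e+5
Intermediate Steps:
S(H) = -8*H²
X(s, E) = (E + s)/(2*s) (X(s, E) = (E + s)/((2*s)) = (E + s)*(1/(2*s)) = (E + s)/(2*s))
-212230 + X(-91, S(-6)) = -212230 + (½)*(-8*(-6)² - 91)/(-91) = -212230 + (½)*(-1/91)*(-8*36 - 91) = -212230 + (½)*(-1/91)*(-288 - 91) = -212230 + (½)*(-1/91)*(-379) = -212230 + 379/182 = -38625481/182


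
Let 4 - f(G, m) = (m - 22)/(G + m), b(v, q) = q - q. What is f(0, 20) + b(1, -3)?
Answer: 41/10 ≈ 4.1000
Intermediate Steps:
b(v, q) = 0
f(G, m) = 4 - (-22 + m)/(G + m) (f(G, m) = 4 - (m - 22)/(G + m) = 4 - (-22 + m)/(G + m))
f(0, 20) + b(1, -3) = (22 + 3*20 + 4*0)/(0 + 20) + 0 = (22 + 60 + 0)/20 + 0 = (1/20)*82 + 0 = 41/10 + 0 = 41/10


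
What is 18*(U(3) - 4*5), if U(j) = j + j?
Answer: -252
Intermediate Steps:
U(j) = 2*j
18*(U(3) - 4*5) = 18*(2*3 - 4*5) = 18*(6 - 20) = 18*(-14) = -252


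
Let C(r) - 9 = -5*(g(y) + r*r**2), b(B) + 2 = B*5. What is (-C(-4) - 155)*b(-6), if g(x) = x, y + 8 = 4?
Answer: 16128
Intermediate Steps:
y = -4 (y = -8 + 4 = -4)
b(B) = -2 + 5*B (b(B) = -2 + B*5 = -2 + 5*B)
C(r) = 29 - 5*r**3 (C(r) = 9 - 5*(-4 + r*r**2) = 9 - 5*(-4 + r**3) = 9 + (20 - 5*r**3) = 29 - 5*r**3)
(-C(-4) - 155)*b(-6) = (-(29 - 5*(-4)**3) - 155)*(-2 + 5*(-6)) = (-(29 - 5*(-64)) - 155)*(-2 - 30) = (-(29 + 320) - 155)*(-32) = (-1*349 - 155)*(-32) = (-349 - 155)*(-32) = -504*(-32) = 16128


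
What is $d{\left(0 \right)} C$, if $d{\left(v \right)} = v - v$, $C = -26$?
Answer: $0$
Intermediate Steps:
$d{\left(v \right)} = 0$
$d{\left(0 \right)} C = 0 \left(-26\right) = 0$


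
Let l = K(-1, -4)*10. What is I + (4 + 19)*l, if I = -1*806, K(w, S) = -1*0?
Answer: -806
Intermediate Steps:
K(w, S) = 0
l = 0 (l = 0*10 = 0)
I = -806
I + (4 + 19)*l = -806 + (4 + 19)*0 = -806 + 23*0 = -806 + 0 = -806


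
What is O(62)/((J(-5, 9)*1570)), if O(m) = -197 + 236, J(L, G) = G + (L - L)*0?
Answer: 13/4710 ≈ 0.0027601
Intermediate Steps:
J(L, G) = G (J(L, G) = G + 0*0 = G + 0 = G)
O(m) = 39
O(62)/((J(-5, 9)*1570)) = 39/((9*1570)) = 39/14130 = 39*(1/14130) = 13/4710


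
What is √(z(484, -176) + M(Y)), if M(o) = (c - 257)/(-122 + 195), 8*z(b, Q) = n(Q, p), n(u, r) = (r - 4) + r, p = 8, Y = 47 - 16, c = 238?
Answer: √26426/146 ≈ 1.1134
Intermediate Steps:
Y = 31
n(u, r) = -4 + 2*r (n(u, r) = (-4 + r) + r = -4 + 2*r)
z(b, Q) = 3/2 (z(b, Q) = (-4 + 2*8)/8 = (-4 + 16)/8 = (⅛)*12 = 3/2)
M(o) = -19/73 (M(o) = (238 - 257)/(-122 + 195) = -19/73)
√(z(484, -176) + M(Y)) = √(3/2 - 19/73) = √(181/146) = √26426/146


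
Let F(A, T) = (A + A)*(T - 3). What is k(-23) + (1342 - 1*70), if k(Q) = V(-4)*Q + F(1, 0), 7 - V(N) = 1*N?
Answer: 1013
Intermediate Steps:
V(N) = 7 - N
F(A, T) = 2*A*(-3 + T) (F(A, T) = (2*A)*(-3 + T) = 2*A*(-3 + T))
k(Q) = -6 + 11*Q (k(Q) = (7 - 1*(-4))*Q + 2*1*(-3 + 0) = (7 + 4)*Q + 2*1*(-3) = 11*Q - 6 = -6 + 11*Q)
k(-23) + (1342 - 1*70) = (-6 + 11*(-23)) + (1342 - 1*70) = (-6 - 253) + (1342 - 70) = -259 + 1272 = 1013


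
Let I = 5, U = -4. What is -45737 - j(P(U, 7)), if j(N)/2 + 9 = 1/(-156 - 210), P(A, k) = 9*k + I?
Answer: -8366576/183 ≈ -45719.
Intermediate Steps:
P(A, k) = 5 + 9*k (P(A, k) = 9*k + 5 = 5 + 9*k)
j(N) = -3295/183 (j(N) = -18 + 2/(-156 - 210) = -18 + 2/(-366) = -18 + 2*(-1/366) = -18 - 1/183 = -3295/183)
-45737 - j(P(U, 7)) = -45737 - 1*(-3295/183) = -45737 + 3295/183 = -8366576/183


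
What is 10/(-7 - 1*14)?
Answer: -10/21 ≈ -0.47619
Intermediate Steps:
10/(-7 - 1*14) = 10/(-7 - 14) = 10/(-21) = 10*(-1/21) = -10/21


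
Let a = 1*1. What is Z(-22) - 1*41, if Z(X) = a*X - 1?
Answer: -64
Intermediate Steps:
a = 1
Z(X) = -1 + X (Z(X) = 1*X - 1 = X - 1 = -1 + X)
Z(-22) - 1*41 = (-1 - 22) - 1*41 = -23 - 41 = -64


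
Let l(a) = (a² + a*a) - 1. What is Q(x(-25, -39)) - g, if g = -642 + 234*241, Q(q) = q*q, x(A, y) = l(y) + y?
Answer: 8956252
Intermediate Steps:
l(a) = -1 + 2*a² (l(a) = (a² + a²) - 1 = 2*a² - 1 = -1 + 2*a²)
x(A, y) = -1 + y + 2*y² (x(A, y) = (-1 + 2*y²) + y = -1 + y + 2*y²)
Q(q) = q²
g = 55752 (g = -642 + 56394 = 55752)
Q(x(-25, -39)) - g = (-1 - 39 + 2*(-39)²)² - 1*55752 = (-1 - 39 + 2*1521)² - 55752 = (-1 - 39 + 3042)² - 55752 = 3002² - 55752 = 9012004 - 55752 = 8956252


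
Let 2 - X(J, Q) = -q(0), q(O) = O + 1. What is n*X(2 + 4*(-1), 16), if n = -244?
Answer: -732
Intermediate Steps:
q(O) = 1 + O
X(J, Q) = 3 (X(J, Q) = 2 - (-1)*(1 + 0) = 2 - (-1) = 2 - 1*(-1) = 2 + 1 = 3)
n*X(2 + 4*(-1), 16) = -244*3 = -732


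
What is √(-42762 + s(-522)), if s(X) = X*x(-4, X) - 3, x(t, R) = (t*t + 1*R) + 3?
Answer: √219801 ≈ 468.83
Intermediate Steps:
x(t, R) = 3 + R + t² (x(t, R) = (t² + R) + 3 = (R + t²) + 3 = 3 + R + t²)
s(X) = -3 + X*(19 + X) (s(X) = X*(3 + X + (-4)²) - 3 = X*(3 + X + 16) - 3 = X*(19 + X) - 3 = -3 + X*(19 + X))
√(-42762 + s(-522)) = √(-42762 + (-3 - 522*(19 - 522))) = √(-42762 + (-3 - 522*(-503))) = √(-42762 + (-3 + 262566)) = √(-42762 + 262563) = √219801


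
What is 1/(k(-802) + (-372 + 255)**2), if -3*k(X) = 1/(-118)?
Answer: 354/4845907 ≈ 7.3051e-5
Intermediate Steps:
k(X) = 1/354 (k(X) = -1/3/(-118) = -1/3*(-1/118) = 1/354)
1/(k(-802) + (-372 + 255)**2) = 1/(1/354 + (-372 + 255)**2) = 1/(1/354 + (-117)**2) = 1/(1/354 + 13689) = 1/(4845907/354) = 354/4845907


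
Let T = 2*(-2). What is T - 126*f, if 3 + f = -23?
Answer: 3272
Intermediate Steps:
T = -4
f = -26 (f = -3 - 23 = -26)
T - 126*f = -4 - 126*(-26) = -4 + 3276 = 3272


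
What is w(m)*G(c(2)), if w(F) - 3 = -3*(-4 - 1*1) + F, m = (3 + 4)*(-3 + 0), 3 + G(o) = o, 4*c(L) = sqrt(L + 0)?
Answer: 9 - 3*sqrt(2)/4 ≈ 7.9393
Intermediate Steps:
c(L) = sqrt(L)/4 (c(L) = sqrt(L + 0)/4 = sqrt(L)/4)
G(o) = -3 + o
m = -21 (m = 7*(-3) = -21)
w(F) = 18 + F (w(F) = 3 + (-3*(-4 - 1*1) + F) = 3 + (-3*(-4 - 1) + F) = 3 + (-3*(-5) + F) = 3 + (15 + F) = 18 + F)
w(m)*G(c(2)) = (18 - 21)*(-3 + sqrt(2)/4) = -3*(-3 + sqrt(2)/4) = 9 - 3*sqrt(2)/4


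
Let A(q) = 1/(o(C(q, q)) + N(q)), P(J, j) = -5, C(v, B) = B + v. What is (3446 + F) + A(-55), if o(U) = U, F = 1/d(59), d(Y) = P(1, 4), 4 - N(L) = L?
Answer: 878674/255 ≈ 3445.8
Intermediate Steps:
N(L) = 4 - L
d(Y) = -5
F = -⅕ (F = 1/(-5) = -⅕ ≈ -0.20000)
A(q) = 1/(4 + q) (A(q) = 1/((q + q) + (4 - q)) = 1/(2*q + (4 - q)) = 1/(4 + q))
(3446 + F) + A(-55) = (3446 - ⅕) + 1/(4 - 55) = 17229/5 + 1/(-51) = 17229/5 - 1/51 = 878674/255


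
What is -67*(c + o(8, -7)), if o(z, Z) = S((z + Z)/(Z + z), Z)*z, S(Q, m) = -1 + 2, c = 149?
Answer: -10519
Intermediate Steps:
S(Q, m) = 1
o(z, Z) = z (o(z, Z) = 1*z = z)
-67*(c + o(8, -7)) = -67*(149 + 8) = -67*157 = -10519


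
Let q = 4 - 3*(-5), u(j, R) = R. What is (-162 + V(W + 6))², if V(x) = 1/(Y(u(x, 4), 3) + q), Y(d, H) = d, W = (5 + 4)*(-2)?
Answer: 13875625/529 ≈ 26230.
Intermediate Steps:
W = -18 (W = 9*(-2) = -18)
q = 19 (q = 4 + 15 = 19)
V(x) = 1/23 (V(x) = 1/(4 + 19) = 1/23)
(-162 + V(W + 6))² = (-162 + 1/23)² = (-3725/23)² = 13875625/529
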